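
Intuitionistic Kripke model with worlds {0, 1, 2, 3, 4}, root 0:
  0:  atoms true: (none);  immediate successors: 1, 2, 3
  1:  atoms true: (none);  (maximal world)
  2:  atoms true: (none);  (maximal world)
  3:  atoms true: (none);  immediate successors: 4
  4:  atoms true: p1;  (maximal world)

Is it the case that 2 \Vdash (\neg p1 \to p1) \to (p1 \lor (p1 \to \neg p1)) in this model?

Yes

2 \Vdash (\neg p1 \to p1) \to (p1 \lor (p1 \to \neg p1)) vacuously: no world accessible from 2 forces the antecedent \neg p1 \to p1.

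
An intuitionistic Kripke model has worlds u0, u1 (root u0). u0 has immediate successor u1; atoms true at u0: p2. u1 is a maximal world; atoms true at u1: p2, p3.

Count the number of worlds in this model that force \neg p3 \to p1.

2

u0: forces it.
u1: forces it.
Worlds forcing the formula: {u0, u1}.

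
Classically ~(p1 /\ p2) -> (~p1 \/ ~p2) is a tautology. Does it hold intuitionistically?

No

This is the constructively invalid direction of De Morgan's law for conjunction, which is not intuitionistically valid.
A Kripke countermodel: worlds w0, w1, w2; order generated by w0 <= w1, w0 <= w2; atoms true at each world — w0:{}; w1:{p1}; w2:{p2}.
w0 ||-/- ~(p1 /\ p2) -> (~p1 \/ ~p2): already at w0 itself, w0 ||- ~(p1 /\ p2) but w0 ||-/- ~p1 \/ ~p2.
w0 ||-/- ~p1 \/ ~p2: neither disjunct is forced at w0.
w0 ||-/- ~p1 since w1 is accessible from w0 and w1 ||- p1.
So the root w0 does not force the formula.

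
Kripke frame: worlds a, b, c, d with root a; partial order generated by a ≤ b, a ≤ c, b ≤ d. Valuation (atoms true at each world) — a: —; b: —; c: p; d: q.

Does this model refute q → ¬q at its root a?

Yes

a ⊮ q → ¬q: at the accessible world d, d ⊩ q but d ⊮ ¬q.
d ⊮ ¬q since d is accessible from d and d ⊩ q.
So the root a does not force q → ¬q; the model is a countermodel.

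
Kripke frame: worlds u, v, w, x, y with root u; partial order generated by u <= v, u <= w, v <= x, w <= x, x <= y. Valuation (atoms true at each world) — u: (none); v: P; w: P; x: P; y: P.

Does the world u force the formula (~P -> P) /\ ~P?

u ||-/- (~P -> P) /\ ~P since u fails ~P.

No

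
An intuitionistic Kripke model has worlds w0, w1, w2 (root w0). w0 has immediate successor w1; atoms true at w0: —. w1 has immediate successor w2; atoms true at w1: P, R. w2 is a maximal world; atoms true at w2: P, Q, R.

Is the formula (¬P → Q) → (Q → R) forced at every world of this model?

Yes

w0 ⊩ (¬P → Q) → (Q → R): every world accessible from w0 that forces ¬P → Q (namely w0, w1, w2) also forces Q → R.
Since the root w0 forces (¬P → Q) → (Q → R) and forcing is persistent (monotone upward), every world forces it.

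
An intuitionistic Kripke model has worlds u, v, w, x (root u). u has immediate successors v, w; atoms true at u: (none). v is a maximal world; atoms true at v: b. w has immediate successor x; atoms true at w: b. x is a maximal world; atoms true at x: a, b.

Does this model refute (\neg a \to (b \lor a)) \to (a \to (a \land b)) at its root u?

u \Vdash (\neg a \to (b \lor a)) \to (a \to (a \land b)): every world accessible from u that forces \neg a \to (b \lor a) (namely u, v, w, x) also forces a \to (a \land b).
So the root u forces (\neg a \to (b \lor a)) \to (a \to (a \land b)); the model is not a countermodel.

No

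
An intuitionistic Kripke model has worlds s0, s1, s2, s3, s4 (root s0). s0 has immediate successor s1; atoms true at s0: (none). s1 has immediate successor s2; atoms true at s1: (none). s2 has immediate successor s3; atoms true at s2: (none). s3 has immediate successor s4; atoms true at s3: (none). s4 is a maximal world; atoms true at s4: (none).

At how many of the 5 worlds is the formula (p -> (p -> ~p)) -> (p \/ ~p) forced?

5

s0: forces it.
s1: forces it.
s2: forces it.
s3: forces it.
s4: forces it.
Worlds forcing the formula: {s0, s1, s2, s3, s4}.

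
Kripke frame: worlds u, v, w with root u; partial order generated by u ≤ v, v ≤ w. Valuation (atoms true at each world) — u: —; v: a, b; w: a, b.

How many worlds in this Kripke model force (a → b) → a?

2

u: does not force it — u ⊮ (a → b) → a: already at u itself, u ⊩ a → b but u ⊮ a.
v: forces it.
w: forces it.
Worlds forcing the formula: {v, w}.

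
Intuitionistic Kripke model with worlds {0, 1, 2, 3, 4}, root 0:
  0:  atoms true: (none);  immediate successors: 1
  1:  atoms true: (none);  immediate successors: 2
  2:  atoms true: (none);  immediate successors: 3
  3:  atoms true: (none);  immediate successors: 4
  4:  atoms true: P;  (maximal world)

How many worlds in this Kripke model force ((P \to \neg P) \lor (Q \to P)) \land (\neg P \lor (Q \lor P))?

1

0: does not force it — 0 \nVdash ((P \to \neg P) \lor (Q \to P)) \land (\neg P \lor (Q \lor P)) since 0 fails \neg P \lor (Q \lor P).
1: does not force it — 1 \nVdash ((P \to \neg P) \lor (Q \to P)) \land (\neg P \lor (Q \lor P)) since 1 fails \neg P \lor (Q \lor P).
2: does not force it — 2 \nVdash ((P \to \neg P) \lor (Q \to P)) \land (\neg P \lor (Q \lor P)) since 2 fails \neg P \lor (Q \lor P).
3: does not force it.
4: forces it.
Worlds forcing the formula: {4}.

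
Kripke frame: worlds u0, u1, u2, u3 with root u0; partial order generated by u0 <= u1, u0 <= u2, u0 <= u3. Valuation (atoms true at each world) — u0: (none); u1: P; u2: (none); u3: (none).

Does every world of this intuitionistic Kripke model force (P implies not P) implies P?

Not every world: u0 does not force (P implies not P) implies P.
u0 does not force (P implies not P) implies P: at the accessible world u2, u2 forces P implies not P but u2 does not force P.
u2 lacks atom P, so u2 does not force P.

No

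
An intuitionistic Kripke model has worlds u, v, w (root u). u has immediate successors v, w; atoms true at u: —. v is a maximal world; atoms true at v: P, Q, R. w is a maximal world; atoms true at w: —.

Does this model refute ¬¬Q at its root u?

u ⊮ ¬¬Q since w is accessible from u and w ⊩ ¬Q.
w ⊩ ¬Q: no world accessible from w forces Q.
So the root u does not force ¬¬Q; the model is a countermodel.

Yes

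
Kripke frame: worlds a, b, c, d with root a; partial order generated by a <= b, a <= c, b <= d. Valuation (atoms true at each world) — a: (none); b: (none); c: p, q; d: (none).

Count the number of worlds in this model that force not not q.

a: does not force it — a does not force not not q since b is accessible from a and b forces not q.
b: does not force it.
c: forces it.
d: does not force it.
Worlds forcing the formula: {c}.

1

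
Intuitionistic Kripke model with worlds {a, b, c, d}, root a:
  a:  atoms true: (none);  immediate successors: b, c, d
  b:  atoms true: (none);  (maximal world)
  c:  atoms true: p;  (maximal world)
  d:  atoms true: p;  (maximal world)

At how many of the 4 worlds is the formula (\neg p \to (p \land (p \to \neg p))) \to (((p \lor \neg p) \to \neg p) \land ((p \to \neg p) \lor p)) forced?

a: does not force it — a \nVdash (\neg p \to (p \land (p \to \neg p))) \to (((p \lor \neg p) \to \neg p) \land ((p \to \neg p) \lor p)): at the accessible world c, c \Vdash \neg p \to (p \land (p \to \neg p)) but c \nVdash ((p \lor \neg p) \to \neg p) \land ((p \to \neg p) \lor p).
b: forces it.
c: does not force it.
d: does not force it.
Worlds forcing the formula: {b}.

1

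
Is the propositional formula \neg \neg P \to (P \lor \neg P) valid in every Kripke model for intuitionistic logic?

No

This is a variant of double-negation elimination (deriving excluded middle from double negation), which is not intuitionistically valid.
A Kripke countermodel: worlds w0, w1; order generated by w0 \le w1; atoms true at each world — w0:{}; w1:{P}.
w0 \nVdash \neg \neg P \to (P \lor \neg P): already at w0 itself, w0 \Vdash \neg \neg P but w0 \nVdash P \lor \neg P.
w0 \nVdash P \lor \neg P: neither disjunct is forced at w0.
w0 lacks atom P, so w0 \nVdash P.
So the root w0 does not force the formula.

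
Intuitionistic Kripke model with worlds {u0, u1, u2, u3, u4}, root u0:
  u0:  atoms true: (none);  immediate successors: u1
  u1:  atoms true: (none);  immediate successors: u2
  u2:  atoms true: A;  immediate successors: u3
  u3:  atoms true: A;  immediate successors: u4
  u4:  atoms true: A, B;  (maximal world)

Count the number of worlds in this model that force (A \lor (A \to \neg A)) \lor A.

u0: does not force it — u0 \nVdash (A \lor (A \to \neg A)) \lor A: neither disjunct is forced at u0.
u1: does not force it — u1 \nVdash (A \lor (A \to \neg A)) \lor A: neither disjunct is forced at u1.
u2: forces it.
u3: forces it.
u4: forces it.
Worlds forcing the formula: {u2, u3, u4}.

3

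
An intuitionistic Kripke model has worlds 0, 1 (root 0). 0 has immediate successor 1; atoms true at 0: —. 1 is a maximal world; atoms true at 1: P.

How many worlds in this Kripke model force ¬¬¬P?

0

0: does not force it — 0 ⊮ ¬¬¬P since 0 is accessible from 0 and 0 ⊩ ¬¬P.
1: does not force it — 1 ⊮ ¬¬¬P since 1 is accessible from 1 and 1 ⊩ ¬¬P.
Worlds forcing the formula: { }.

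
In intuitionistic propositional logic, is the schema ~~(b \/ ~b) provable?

Yes

This is the double negation of excluded middle, which is intuitionistically derivable.
Assuming ~(b \/ ~b): from b we'd get b \/ ~b, so ~b; but then b \/ ~b again — contradiction. Hence ~~(b \/ ~b).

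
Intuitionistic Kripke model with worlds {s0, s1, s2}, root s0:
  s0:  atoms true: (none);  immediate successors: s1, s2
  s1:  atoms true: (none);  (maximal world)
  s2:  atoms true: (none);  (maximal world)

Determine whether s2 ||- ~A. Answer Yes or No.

s2 ||- ~A: no world accessible from s2 forces A.

Yes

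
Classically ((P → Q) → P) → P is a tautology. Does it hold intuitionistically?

No

This is Peirce's law, which is not intuitionistically valid.
A Kripke countermodel: worlds u, v; order generated by u ≤ v; atoms true at each world — u:{}; v:{P}.
u ⊮ ((P → Q) → P) → P: already at u itself, u ⊩ (P → Q) → P but u ⊮ P.
u lacks atom P, so u ⊮ P.
So the root u does not force the formula.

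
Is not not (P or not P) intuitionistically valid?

Yes

This is the double negation of excluded middle, which is intuitionistically derivable.
Assuming not (P or not P): from P we'd get P or not P, so not P; but then P or not P again — contradiction. Hence not not (P or not P).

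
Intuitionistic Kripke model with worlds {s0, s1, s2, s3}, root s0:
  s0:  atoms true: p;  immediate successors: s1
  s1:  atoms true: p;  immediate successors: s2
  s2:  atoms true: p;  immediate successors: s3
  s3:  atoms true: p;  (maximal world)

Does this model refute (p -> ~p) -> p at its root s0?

No

s0 ||- (p -> ~p) -> p vacuously: no world accessible from s0 forces the antecedent p -> ~p.
So the root s0 forces (p -> ~p) -> p; the model is not a countermodel.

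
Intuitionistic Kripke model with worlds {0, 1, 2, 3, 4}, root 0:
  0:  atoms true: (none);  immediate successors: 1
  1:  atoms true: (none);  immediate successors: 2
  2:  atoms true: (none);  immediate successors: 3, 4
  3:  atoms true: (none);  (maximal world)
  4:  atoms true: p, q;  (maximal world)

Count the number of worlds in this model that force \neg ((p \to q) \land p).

1

0: does not force it — 0 \nVdash \neg ((p \to q) \land p) since 4 is accessible from 0 and 4 \Vdash (p \to q) \land p.
1: does not force it — 1 \nVdash \neg ((p \to q) \land p) since 4 is accessible from 1 and 4 \Vdash (p \to q) \land p.
2: does not force it — 2 \nVdash \neg ((p \to q) \land p) since 4 is accessible from 2 and 4 \Vdash (p \to q) \land p.
3: forces it.
4: does not force it.
Worlds forcing the formula: {3}.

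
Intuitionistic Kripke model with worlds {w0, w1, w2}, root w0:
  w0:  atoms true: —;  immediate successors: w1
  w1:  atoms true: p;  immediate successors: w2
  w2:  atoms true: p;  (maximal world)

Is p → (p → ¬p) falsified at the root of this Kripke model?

w0 ⊮ p → (p → ¬p): at the accessible world w1, w1 ⊩ p but w1 ⊮ p → ¬p.
w1 ⊮ p → ¬p: already at w1 itself, w1 ⊩ p but w1 ⊮ ¬p.
w1 ⊮ ¬p since w1 is accessible from w1 and w1 ⊩ p.
So the root w0 does not force p → (p → ¬p); the model is a countermodel.

Yes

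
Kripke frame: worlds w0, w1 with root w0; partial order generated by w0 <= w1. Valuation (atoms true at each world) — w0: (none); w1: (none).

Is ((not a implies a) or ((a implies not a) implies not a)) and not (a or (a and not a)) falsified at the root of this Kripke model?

w0 forces ((not a implies a) or ((a implies not a) implies not a)) and not (a or (a and not a)) since w0 forces both conjuncts.
So the root w0 forces ((not a implies a) or ((a implies not a) implies not a)) and not (a or (a and not a)); the model is not a countermodel.

No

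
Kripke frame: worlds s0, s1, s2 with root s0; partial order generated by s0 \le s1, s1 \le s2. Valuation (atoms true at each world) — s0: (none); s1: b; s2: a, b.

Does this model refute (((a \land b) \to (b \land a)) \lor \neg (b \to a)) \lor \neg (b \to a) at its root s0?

No

s0 \Vdash (((a \land b) \to (b \land a)) \lor \neg (b \to a)) \lor \neg (b \to a) via the disjunct ((a \land b) \to (b \land a)) \lor \neg (b \to a).
So the root s0 forces (((a \land b) \to (b \land a)) \lor \neg (b \to a)) \lor \neg (b \to a); the model is not a countermodel.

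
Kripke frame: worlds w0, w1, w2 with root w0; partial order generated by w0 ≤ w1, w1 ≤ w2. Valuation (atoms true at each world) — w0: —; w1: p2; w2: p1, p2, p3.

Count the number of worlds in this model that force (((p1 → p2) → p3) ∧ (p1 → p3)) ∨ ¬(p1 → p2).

w0: does not force it — w0 ⊮ (((p1 → p2) → p3) ∧ (p1 → p3)) ∨ ¬(p1 → p2): neither disjunct is forced at w0.
w1: does not force it — w1 ⊮ (((p1 → p2) → p3) ∧ (p1 → p3)) ∨ ¬(p1 → p2): neither disjunct is forced at w1.
w2: forces it.
Worlds forcing the formula: {w2}.

1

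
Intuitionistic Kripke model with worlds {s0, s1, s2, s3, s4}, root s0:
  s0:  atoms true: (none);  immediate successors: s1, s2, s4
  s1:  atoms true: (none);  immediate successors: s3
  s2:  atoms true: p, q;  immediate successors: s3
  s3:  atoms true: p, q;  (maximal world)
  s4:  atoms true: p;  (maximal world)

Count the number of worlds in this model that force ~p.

0

s0: does not force it — s0 ||-/- ~p since s2 is accessible from s0 and s2 ||- p.
s1: does not force it — s1 ||-/- ~p since s3 is accessible from s1 and s3 ||- p.
s2: does not force it — s2 ||-/- ~p since s2 is accessible from s2 and s2 ||- p.
s3: does not force it.
s4: does not force it.
Worlds forcing the formula: { }.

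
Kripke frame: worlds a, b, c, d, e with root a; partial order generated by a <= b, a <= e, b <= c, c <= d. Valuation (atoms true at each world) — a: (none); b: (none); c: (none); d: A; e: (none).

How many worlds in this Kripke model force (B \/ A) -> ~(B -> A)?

1

a: does not force it — a ||-/- (B \/ A) -> ~(B -> A): at the accessible world d, d ||- B \/ A but d ||-/- ~(B -> A).
b: does not force it.
c: does not force it.
d: does not force it.
e: forces it.
Worlds forcing the formula: {e}.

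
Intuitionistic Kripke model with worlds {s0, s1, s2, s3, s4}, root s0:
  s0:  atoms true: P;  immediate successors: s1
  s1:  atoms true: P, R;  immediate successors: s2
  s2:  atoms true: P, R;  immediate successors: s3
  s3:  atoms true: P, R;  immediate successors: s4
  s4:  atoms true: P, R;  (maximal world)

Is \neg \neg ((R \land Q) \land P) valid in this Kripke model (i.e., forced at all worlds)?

No

Not every world: s0 \nVdash \neg \neg ((R \land Q) \land P).
s0 \nVdash \neg \neg ((R \land Q) \land P) since s0 is accessible from s0 and s0 \Vdash \neg ((R \land Q) \land P).
s0 \Vdash \neg ((R \land Q) \land P): no world accessible from s0 forces (R \land Q) \land P.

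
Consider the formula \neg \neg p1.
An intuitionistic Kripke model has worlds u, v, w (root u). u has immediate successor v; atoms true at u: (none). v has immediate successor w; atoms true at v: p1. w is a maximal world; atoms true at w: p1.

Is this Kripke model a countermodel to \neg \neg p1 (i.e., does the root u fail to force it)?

No

u \Vdash \neg \neg p1: no world accessible from u forces \neg p1.
So the root u forces \neg \neg p1; the model is not a countermodel.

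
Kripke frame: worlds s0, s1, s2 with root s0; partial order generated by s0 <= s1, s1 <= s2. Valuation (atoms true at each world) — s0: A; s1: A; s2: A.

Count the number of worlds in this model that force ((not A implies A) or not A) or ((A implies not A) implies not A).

3

s0: forces it.
s1: forces it.
s2: forces it.
Worlds forcing the formula: {s0, s1, s2}.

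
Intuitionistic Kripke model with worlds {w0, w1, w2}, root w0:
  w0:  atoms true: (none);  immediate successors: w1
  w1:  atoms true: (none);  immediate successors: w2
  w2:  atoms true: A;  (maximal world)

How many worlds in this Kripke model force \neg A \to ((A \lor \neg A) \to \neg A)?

3

w0: forces it.
w1: forces it.
w2: forces it.
Worlds forcing the formula: {w0, w1, w2}.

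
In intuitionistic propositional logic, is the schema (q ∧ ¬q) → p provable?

Yes

This is an instance of ex falso quodlibet, which is intuitionistically derivable.
No world can force both q and ¬q, so the antecedent q ∧ ¬q is never forced and the implication holds vacuously at every world.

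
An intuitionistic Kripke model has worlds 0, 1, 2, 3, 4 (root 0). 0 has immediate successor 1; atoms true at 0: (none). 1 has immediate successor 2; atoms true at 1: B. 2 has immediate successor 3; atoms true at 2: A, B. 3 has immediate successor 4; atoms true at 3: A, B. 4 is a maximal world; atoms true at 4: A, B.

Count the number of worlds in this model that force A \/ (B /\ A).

0: does not force it — 0 ||-/- A \/ (B /\ A): neither disjunct is forced at 0.
1: does not force it.
2: forces it.
3: forces it.
4: forces it.
Worlds forcing the formula: {2, 3, 4}.

3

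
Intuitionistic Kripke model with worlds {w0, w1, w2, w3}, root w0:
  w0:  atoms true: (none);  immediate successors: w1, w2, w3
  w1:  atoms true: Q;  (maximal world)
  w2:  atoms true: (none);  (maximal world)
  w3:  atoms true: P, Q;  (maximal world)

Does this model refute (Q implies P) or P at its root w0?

w0 does not force (Q implies P) or P: neither disjunct is forced at w0.
w0 does not force Q implies P: at the accessible world w1, w1 forces Q but w1 does not force P.
w1 lacks atom P, so w1 does not force P.
So the root w0 does not force (Q implies P) or P; the model is a countermodel.

Yes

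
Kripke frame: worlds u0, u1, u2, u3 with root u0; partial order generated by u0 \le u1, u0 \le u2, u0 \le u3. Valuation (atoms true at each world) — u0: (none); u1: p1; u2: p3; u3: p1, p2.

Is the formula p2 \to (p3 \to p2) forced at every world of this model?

Yes

u0 \Vdash p2 \to (p3 \to p2): every world accessible from u0 that forces p2 (namely u3) also forces p3 \to p2.
Since the root u0 forces p2 \to (p3 \to p2) and forcing is persistent (monotone upward), every world forces it.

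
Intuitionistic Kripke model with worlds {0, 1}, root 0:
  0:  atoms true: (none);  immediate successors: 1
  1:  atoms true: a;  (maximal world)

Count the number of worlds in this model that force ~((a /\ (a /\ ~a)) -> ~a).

0

0: does not force it — 0 ||-/- ~((a /\ (a /\ ~a)) -> ~a) since 0 is accessible from 0 and 0 ||- (a /\ (a /\ ~a)) -> ~a.
1: does not force it — 1 ||-/- ~((a /\ (a /\ ~a)) -> ~a) since 1 is accessible from 1 and 1 ||- (a /\ (a /\ ~a)) -> ~a.
Worlds forcing the formula: { }.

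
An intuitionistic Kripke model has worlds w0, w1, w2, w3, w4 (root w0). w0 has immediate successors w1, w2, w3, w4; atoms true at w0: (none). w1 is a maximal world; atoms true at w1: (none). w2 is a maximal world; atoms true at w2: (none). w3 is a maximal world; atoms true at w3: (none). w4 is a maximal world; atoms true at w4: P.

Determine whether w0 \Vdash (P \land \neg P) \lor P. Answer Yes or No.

No

w0 \nVdash (P \land \neg P) \lor P: neither disjunct is forced at w0.
w0 \nVdash P \land \neg P since w0 fails P.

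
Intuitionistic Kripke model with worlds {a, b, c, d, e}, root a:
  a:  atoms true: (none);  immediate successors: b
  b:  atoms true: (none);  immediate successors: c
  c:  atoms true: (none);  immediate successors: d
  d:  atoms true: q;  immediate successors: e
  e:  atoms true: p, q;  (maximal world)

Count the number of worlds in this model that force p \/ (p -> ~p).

1

a: does not force it — a ||-/- p \/ (p -> ~p): neither disjunct is forced at a.
b: does not force it.
c: does not force it.
d: does not force it.
e: forces it.
Worlds forcing the formula: {e}.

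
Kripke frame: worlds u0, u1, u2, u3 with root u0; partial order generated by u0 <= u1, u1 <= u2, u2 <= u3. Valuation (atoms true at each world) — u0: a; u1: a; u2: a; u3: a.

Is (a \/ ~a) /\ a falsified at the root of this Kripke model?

u0 ||- (a \/ ~a) /\ a since u0 forces both conjuncts.
So the root u0 forces (a \/ ~a) /\ a; the model is not a countermodel.

No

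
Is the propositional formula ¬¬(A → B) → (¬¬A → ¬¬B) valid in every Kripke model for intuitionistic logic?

This is the distribution of double negation over implication, which is intuitionistically derivable.
Assume ¬¬(A → B) and ¬¬A; suppose ¬B. Then A → B would give ¬A (by contraposition), contradicting ¬¬A; so ¬(A → B), contradicting ¬¬(A → B). Hence ¬¬B.

Yes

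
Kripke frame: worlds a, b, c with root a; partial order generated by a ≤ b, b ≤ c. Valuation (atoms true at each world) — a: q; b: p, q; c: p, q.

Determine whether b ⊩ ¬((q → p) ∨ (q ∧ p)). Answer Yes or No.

b ⊮ ¬((q → p) ∨ (q ∧ p)) since b is accessible from b and b ⊩ (q → p) ∨ (q ∧ p).
b ⊩ (q → p) ∨ (q ∧ p) via the disjunct q → p.

No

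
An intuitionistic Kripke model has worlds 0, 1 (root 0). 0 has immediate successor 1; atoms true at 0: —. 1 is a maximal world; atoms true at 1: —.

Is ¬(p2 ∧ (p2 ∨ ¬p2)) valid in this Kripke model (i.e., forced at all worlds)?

Yes

0 ⊩ ¬(p2 ∧ (p2 ∨ ¬p2)): no world accessible from 0 forces p2 ∧ (p2 ∨ ¬p2).
Since the root 0 forces ¬(p2 ∧ (p2 ∨ ¬p2)) and forcing is persistent (monotone upward), every world forces it.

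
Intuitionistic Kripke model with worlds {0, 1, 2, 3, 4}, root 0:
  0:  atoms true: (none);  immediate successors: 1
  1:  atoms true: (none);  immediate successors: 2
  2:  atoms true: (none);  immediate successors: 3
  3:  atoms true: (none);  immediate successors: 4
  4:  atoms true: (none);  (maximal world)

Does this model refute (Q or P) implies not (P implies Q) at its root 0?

No

0 forces (Q or P) implies not (P implies Q) vacuously: no world accessible from 0 forces the antecedent Q or P.
So the root 0 forces (Q or P) implies not (P implies Q); the model is not a countermodel.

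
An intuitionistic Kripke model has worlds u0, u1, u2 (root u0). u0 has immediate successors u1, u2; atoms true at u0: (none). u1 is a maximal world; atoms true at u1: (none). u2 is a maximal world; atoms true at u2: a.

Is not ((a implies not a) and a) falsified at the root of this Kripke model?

u0 forces not ((a implies not a) and a): no world accessible from u0 forces (a implies not a) and a.
So the root u0 forces not ((a implies not a) and a); the model is not a countermodel.

No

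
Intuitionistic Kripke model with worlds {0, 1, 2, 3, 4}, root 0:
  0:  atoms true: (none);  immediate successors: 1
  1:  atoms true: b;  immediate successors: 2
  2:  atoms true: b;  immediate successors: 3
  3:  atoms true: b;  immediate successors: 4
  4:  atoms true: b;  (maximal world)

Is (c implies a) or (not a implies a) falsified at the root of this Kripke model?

0 forces (c implies a) or (not a implies a) via the disjunct c implies a.
So the root 0 forces (c implies a) or (not a implies a); the model is not a countermodel.

No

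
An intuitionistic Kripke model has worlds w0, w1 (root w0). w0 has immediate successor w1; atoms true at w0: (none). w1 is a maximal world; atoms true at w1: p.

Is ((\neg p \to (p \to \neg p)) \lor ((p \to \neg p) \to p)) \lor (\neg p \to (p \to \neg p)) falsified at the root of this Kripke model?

w0 \Vdash ((\neg p \to (p \to \neg p)) \lor ((p \to \neg p) \to p)) \lor (\neg p \to (p \to \neg p)) via the disjunct (\neg p \to (p \to \neg p)) \lor ((p \to \neg p) \to p).
So the root w0 forces ((\neg p \to (p \to \neg p)) \lor ((p \to \neg p) \to p)) \lor (\neg p \to (p \to \neg p)); the model is not a countermodel.

No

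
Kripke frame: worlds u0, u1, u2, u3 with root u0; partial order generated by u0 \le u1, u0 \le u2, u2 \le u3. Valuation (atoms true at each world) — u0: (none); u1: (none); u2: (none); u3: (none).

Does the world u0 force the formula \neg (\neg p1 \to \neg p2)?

u0 \nVdash \neg (\neg p1 \to \neg p2) since u0 is accessible from u0 and u0 \Vdash \neg p1 \to \neg p2.
u0 \Vdash \neg p1 \to \neg p2: every world accessible from u0 that forces \neg p1 (namely u0, u1, u2, u3) also forces \neg p2.

No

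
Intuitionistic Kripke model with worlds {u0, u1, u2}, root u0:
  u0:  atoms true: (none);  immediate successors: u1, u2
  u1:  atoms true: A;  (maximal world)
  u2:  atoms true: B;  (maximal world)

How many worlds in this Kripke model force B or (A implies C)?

u0: does not force it — u0 does not force B or (A implies C): neither disjunct is forced at u0.
u1: does not force it — u1 does not force B or (A implies C): neither disjunct is forced at u1.
u2: forces it.
Worlds forcing the formula: {u2}.

1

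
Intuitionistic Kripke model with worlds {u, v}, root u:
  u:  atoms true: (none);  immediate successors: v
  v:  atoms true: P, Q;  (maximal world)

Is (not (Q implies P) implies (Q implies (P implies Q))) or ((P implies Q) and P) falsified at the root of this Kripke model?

u forces (not (Q implies P) implies (Q implies (P implies Q))) or ((P implies Q) and P) via the disjunct not (Q implies P) implies (Q implies (P implies Q)).
So the root u forces (not (Q implies P) implies (Q implies (P implies Q))) or ((P implies Q) and P); the model is not a countermodel.

No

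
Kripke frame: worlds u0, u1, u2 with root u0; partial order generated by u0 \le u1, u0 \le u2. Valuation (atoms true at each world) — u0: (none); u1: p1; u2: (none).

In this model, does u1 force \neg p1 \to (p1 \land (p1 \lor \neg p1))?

u1 \Vdash \neg p1 \to (p1 \land (p1 \lor \neg p1)) vacuously: no world accessible from u1 forces the antecedent \neg p1.

Yes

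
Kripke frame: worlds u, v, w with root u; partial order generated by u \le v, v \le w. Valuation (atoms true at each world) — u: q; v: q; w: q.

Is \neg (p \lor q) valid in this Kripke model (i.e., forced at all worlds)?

No

Not every world: u \nVdash \neg (p \lor q).
u \nVdash \neg (p \lor q) since u is accessible from u and u \Vdash p \lor q.
u \Vdash p \lor q via the disjunct q.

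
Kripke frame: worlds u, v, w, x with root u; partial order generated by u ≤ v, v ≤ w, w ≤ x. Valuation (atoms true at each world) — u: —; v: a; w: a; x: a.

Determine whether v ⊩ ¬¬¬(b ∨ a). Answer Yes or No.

v ⊮ ¬¬¬(b ∨ a) since v is accessible from v and v ⊩ ¬¬(b ∨ a).
v ⊩ ¬¬(b ∨ a): no world accessible from v forces ¬(b ∨ a).

No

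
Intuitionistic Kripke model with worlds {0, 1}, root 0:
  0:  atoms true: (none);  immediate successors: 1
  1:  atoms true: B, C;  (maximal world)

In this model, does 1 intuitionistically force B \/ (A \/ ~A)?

1 ||- B \/ (A \/ ~A) via the disjunct B.

Yes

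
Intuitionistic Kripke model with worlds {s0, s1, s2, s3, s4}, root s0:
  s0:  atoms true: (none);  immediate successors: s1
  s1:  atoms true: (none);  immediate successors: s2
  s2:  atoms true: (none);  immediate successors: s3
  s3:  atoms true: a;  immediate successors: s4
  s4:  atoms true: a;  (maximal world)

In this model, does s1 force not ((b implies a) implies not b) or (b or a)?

No

s1 does not force not ((b implies a) implies not b) or (b or a): neither disjunct is forced at s1.
s1 does not force not ((b implies a) implies not b) since s1 is accessible from s1 and s1 forces (b implies a) implies not b.
s1 forces (b implies a) implies not b: every world accessible from s1 that forces b implies a (namely s1, s2, s3, s4) also forces not b.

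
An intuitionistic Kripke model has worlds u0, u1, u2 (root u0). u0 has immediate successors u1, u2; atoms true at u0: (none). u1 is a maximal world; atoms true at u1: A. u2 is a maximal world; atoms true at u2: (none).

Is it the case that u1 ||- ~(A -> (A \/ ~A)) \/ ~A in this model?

u1 ||-/- ~(A -> (A \/ ~A)) \/ ~A: neither disjunct is forced at u1.
u1 ||-/- ~(A -> (A \/ ~A)) since u1 is accessible from u1 and u1 ||- A -> (A \/ ~A).
u1 ||- A -> (A \/ ~A): every world accessible from u1 that forces A (namely u1) also forces A \/ ~A.

No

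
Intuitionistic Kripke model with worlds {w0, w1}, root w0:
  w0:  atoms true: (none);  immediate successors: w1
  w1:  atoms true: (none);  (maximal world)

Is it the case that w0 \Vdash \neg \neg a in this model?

No

w0 \nVdash \neg \neg a since w0 is accessible from w0 and w0 \Vdash \neg a.
w0 \Vdash \neg a: no world accessible from w0 forces a.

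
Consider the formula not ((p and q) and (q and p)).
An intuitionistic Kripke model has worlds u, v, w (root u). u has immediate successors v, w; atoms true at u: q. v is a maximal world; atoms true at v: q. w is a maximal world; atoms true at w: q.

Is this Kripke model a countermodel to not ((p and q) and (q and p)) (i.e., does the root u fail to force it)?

u forces not ((p and q) and (q and p)): no world accessible from u forces (p and q) and (q and p).
So the root u forces not ((p and q) and (q and p)); the model is not a countermodel.

No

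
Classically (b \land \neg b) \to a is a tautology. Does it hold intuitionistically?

Yes

This is an instance of ex falso quodlibet, which is intuitionistically derivable.
No world can force both b and \neg b, so the antecedent b \land \neg b is never forced and the implication holds vacuously at every world.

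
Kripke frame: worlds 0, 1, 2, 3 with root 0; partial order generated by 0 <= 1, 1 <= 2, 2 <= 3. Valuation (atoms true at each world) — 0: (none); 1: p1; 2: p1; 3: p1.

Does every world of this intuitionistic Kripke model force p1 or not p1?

Not every world: 0 does not force p1 or not p1.
0 does not force p1 or not p1: neither disjunct is forced at 0.
0 lacks atom p1, so 0 does not force p1.

No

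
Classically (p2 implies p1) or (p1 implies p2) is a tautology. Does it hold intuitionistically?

No

This is the Gödel–Dummett linearity axiom, which is not intuitionistically valid.
A Kripke countermodel: worlds u0, u1, u2; order generated by u0 <= u1, u0 <= u2; atoms true at each world — u0:{}; u1:{p2}; u2:{p1}.
u0 does not force (p2 implies p1) or (p1 implies p2): neither disjunct is forced at u0.
u0 does not force p2 implies p1: at the accessible world u1, u1 forces p2 but u1 does not force p1.
u1 lacks atom p1, so u1 does not force p1.
So the root u0 does not force the formula.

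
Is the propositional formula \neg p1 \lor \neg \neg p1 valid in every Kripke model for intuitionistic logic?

This is the weak law of excluded middle, which is not intuitionistically valid.
A Kripke countermodel: worlds u, v, w; order generated by u \le v, u \le w; atoms true at each world — u:{}; v:{p1}; w:{}.
u \nVdash \neg p1 \lor \neg \neg p1: neither disjunct is forced at u.
u \nVdash \neg p1 since v is accessible from u and v \Vdash p1.
So the root u does not force the formula.

No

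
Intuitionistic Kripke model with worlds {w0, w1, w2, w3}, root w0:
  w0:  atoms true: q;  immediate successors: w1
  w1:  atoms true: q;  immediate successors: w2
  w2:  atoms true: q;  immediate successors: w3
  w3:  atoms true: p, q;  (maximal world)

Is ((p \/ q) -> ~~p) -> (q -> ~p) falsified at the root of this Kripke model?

w0 ||-/- ((p \/ q) -> ~~p) -> (q -> ~p): already at w0 itself, w0 ||- (p \/ q) -> ~~p but w0 ||-/- q -> ~p.
w0 ||-/- q -> ~p: already at w0 itself, w0 ||- q but w0 ||-/- ~p.
w0 ||-/- ~p since w3 is accessible from w0 and w3 ||- p.
So the root w0 does not force ((p \/ q) -> ~~p) -> (q -> ~p); the model is a countermodel.

Yes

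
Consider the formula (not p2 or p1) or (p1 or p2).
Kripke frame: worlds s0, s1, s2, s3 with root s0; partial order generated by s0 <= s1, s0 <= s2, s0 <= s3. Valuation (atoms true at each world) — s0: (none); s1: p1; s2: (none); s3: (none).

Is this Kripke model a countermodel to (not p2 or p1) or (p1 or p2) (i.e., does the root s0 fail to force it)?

s0 forces (not p2 or p1) or (p1 or p2) via the disjunct not p2 or p1.
So the root s0 forces (not p2 or p1) or (p1 or p2); the model is not a countermodel.

No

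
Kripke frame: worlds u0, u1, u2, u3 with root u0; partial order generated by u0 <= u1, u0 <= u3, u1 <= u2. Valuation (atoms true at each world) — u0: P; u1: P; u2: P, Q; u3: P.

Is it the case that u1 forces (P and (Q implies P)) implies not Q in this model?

u1 does not force (P and (Q implies P)) implies not Q: already at u1 itself, u1 forces P and (Q implies P) but u1 does not force not Q.
u1 does not force not Q since u2 is accessible from u1 and u2 forces Q.

No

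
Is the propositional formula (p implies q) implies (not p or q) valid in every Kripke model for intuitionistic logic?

This is the material-implication-as-disjunction principle, which is not intuitionistically valid.
A Kripke countermodel: worlds s0, s1; order generated by s0 <= s1; atoms true at each world — s0:{}; s1:{p,q}.
s0 does not force (p implies q) implies (not p or q): already at s0 itself, s0 forces p implies q but s0 does not force not p or q.
s0 does not force not p or q: neither disjunct is forced at s0.
s0 does not force not p since s1 is accessible from s0 and s1 forces p.
So the root s0 does not force the formula.

No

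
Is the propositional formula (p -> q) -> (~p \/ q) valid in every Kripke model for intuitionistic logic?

This is the material-implication-as-disjunction principle, which is not intuitionistically valid.
A Kripke countermodel: worlds 0, 1; order generated by 0 <= 1; atoms true at each world — 0:{}; 1:{p,q}.
0 ||-/- (p -> q) -> (~p \/ q): already at 0 itself, 0 ||- p -> q but 0 ||-/- ~p \/ q.
0 ||-/- ~p \/ q: neither disjunct is forced at 0.
0 ||-/- ~p since 1 is accessible from 0 and 1 ||- p.
So the root 0 does not force the formula.

No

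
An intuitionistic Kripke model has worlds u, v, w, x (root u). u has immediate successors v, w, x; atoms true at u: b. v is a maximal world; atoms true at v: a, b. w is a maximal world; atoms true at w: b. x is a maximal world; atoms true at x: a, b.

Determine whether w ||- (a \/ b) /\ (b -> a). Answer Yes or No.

w ||-/- (a \/ b) /\ (b -> a) since w fails b -> a.

No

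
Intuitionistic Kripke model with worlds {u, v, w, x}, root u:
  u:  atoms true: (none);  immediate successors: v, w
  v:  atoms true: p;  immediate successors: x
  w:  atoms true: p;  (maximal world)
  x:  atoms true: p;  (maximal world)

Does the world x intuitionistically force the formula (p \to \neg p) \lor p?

x \Vdash (p \to \neg p) \lor p via the disjunct p.

Yes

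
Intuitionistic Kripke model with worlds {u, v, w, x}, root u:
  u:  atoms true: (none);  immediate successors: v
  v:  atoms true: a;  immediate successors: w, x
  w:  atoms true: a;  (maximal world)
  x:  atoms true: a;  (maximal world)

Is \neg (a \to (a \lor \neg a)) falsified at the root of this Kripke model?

Yes

u \nVdash \neg (a \to (a \lor \neg a)) since u is accessible from u and u \Vdash a \to (a \lor \neg a).
u \Vdash a \to (a \lor \neg a): every world accessible from u that forces a (namely v, w, x) also forces a \lor \neg a.
So the root u does not force \neg (a \to (a \lor \neg a)); the model is a countermodel.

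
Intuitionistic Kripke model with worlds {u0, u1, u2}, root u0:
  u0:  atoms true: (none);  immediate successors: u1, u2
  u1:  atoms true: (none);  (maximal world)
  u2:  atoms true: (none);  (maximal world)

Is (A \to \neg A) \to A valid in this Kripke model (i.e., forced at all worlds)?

Not every world: u0 \nVdash (A \to \neg A) \to A.
u0 \nVdash (A \to \neg A) \to A: already at u0 itself, u0 \Vdash A \to \neg A but u0 \nVdash A.
u0 lacks atom A, so u0 \nVdash A.

No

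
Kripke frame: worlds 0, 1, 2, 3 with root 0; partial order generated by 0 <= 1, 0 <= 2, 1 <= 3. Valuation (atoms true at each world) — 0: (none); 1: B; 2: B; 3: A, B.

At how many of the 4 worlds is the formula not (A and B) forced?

0: does not force it — 0 does not force not (A and B) since 3 is accessible from 0 and 3 forces A and B.
1: does not force it.
2: forces it.
3: does not force it.
Worlds forcing the formula: {2}.

1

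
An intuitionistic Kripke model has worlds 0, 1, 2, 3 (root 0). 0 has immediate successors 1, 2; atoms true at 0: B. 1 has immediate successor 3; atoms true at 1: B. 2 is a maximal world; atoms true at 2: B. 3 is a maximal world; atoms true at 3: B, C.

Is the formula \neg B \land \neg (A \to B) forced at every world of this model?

No

Not every world: 0 \nVdash \neg B \land \neg (A \to B).
0 \nVdash \neg B \land \neg (A \to B) since 0 fails \neg B.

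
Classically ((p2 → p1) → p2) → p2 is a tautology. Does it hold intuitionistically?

This is Peirce's law, which is not intuitionistically valid.
A Kripke countermodel: worlds 0, 1; order generated by 0 ≤ 1; atoms true at each world — 0:{}; 1:{p2}.
0 ⊮ ((p2 → p1) → p2) → p2: already at 0 itself, 0 ⊩ (p2 → p1) → p2 but 0 ⊮ p2.
0 lacks atom p2, so 0 ⊮ p2.
So the root 0 does not force the formula.

No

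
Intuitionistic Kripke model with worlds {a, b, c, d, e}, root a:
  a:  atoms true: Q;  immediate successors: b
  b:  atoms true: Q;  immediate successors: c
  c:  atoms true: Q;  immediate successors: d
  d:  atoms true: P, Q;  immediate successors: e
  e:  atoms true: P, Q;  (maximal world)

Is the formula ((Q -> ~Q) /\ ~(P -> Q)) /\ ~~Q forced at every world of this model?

Not every world: a ||-/- ((Q -> ~Q) /\ ~(P -> Q)) /\ ~~Q.
a ||-/- ((Q -> ~Q) /\ ~(P -> Q)) /\ ~~Q since a fails (Q -> ~Q) /\ ~(P -> Q).

No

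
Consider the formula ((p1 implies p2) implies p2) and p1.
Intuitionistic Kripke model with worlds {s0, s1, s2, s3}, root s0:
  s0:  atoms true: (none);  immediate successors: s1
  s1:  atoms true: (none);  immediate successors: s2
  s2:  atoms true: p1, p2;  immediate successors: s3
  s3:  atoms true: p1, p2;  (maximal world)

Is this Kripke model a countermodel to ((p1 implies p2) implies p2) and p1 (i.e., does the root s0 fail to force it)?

Yes

s0 does not force ((p1 implies p2) implies p2) and p1 since s0 fails (p1 implies p2) implies p2.
So the root s0 does not force ((p1 implies p2) implies p2) and p1; the model is a countermodel.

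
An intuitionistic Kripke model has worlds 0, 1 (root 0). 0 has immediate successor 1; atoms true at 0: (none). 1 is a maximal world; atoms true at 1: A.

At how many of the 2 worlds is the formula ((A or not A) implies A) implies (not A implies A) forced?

0: forces it.
1: forces it.
Worlds forcing the formula: {0, 1}.

2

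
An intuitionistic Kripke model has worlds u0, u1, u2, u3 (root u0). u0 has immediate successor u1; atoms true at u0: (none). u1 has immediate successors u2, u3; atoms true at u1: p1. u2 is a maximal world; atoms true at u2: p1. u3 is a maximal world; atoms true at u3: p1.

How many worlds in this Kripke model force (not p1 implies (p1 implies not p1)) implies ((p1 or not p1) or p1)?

3

u0: does not force it — u0 does not force (not p1 implies (p1 implies not p1)) implies ((p1 or not p1) or p1): already at u0 itself, u0 forces not p1 implies (p1 implies not p1) but u0 does not force (p1 or not p1) or p1.
u1: forces it.
u2: forces it.
u3: forces it.
Worlds forcing the formula: {u1, u2, u3}.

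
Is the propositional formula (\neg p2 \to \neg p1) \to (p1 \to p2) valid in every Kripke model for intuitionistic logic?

This is the converse of contraposition, which is not intuitionistically valid.
A Kripke countermodel: worlds u, v; order generated by u \le v; atoms true at each world — u:{p1}; v:{p1,p2}.
u \nVdash (\neg p2 \to \neg p1) \to (p1 \to p2): already at u itself, u \Vdash \neg p2 \to \neg p1 but u \nVdash p1 \to p2.
u \nVdash p1 \to p2: already at u itself, u \Vdash p1 but u \nVdash p2.
u lacks atom p2, so u \nVdash p2.
So the root u does not force the formula.

No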